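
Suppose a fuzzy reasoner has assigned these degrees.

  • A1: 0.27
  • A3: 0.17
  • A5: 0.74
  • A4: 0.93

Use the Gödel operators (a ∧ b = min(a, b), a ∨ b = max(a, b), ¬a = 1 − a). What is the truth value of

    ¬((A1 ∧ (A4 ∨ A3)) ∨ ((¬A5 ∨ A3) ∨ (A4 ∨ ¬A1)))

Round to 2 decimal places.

A4 ∨ A3 = max(a, b) on (0.93, 0.17) = 0.93
A1 ∧ (A4 ∨ A3) = min(a, b) on (0.27, 0.93) = 0.27
¬A5 = 1 − 0.74 = 0.26
¬A5 ∨ A3 = max(a, b) on (0.26, 0.17) = 0.26
¬A1 = 1 − 0.27 = 0.73
A4 ∨ ¬A1 = max(a, b) on (0.93, 0.73) = 0.93
(¬A5 ∨ A3) ∨ (A4 ∨ ¬A1) = max(a, b) on (0.26, 0.93) = 0.93
(A1 ∧ (A4 ∨ A3)) ∨ ((¬A5 ∨ A3) ∨ (A4 ∨ ¬A1)) = max(a, b) on (0.27, 0.93) = 0.93
¬((A1 ∧ (A4 ∨ A3)) ∨ ((¬A5 ∨ A3) ∨ (A4 ∨ ¬A1))) = 1 − 0.93 = 0.07

0.07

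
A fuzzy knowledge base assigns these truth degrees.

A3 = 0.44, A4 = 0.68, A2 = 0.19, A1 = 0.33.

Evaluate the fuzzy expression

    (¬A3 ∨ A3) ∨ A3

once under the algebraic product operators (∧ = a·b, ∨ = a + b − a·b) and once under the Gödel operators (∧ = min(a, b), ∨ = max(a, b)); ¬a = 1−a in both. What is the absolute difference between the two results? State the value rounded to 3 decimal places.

Under algebraic product:
  ¬A3 = 1 − 0.4400 = 0.5600
  ¬A3 ∨ A3 = a + b − a·b on (0.5600, 0.4400) = 0.7536
  (¬A3 ∨ A3) ∨ A3 = a + b − a·b on (0.7536, 0.4400) = 0.8620
  → value = 0.8620
Under Gödel:
  ¬A3 = 1 − 0.44 = 0.56
  ¬A3 ∨ A3 = max(a, b) on (0.56, 0.44) = 0.56
  (¬A3 ∨ A3) ∨ A3 = max(a, b) on (0.56, 0.44) = 0.56
  → value = 0.5600
|0.8620 − 0.5600| = 0.302

0.302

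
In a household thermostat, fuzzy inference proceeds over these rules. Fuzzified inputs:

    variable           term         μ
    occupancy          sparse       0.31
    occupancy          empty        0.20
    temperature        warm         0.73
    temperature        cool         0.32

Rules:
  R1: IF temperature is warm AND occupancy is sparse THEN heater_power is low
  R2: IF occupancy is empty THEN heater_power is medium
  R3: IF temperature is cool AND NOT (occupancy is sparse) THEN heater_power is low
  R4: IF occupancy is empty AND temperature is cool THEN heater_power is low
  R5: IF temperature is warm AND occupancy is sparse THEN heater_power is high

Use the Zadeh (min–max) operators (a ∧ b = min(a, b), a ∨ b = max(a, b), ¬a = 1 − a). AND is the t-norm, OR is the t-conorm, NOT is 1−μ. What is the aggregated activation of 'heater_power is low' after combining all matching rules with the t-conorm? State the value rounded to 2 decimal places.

R1: warm=0.73, sparse=0.31; AND[min(a, b)] → w = 0.31
R2: empty=0.20 → w = 0.20
R3: cool=0.32, ¬sparse=1−0.31=0.69; AND[min(a, b)] → w = 0.32
R4: empty=0.20, cool=0.32; AND[min(a, b)] → w = 0.20
R5: warm=0.73, sparse=0.31; AND[min(a, b)] → w = 0.31
Rules with consequent 'low': {R1, R3, R4} → strengths 0.31, 0.32, 0.20
Aggregate via t-conorm [max(a, b)]: 0.32

0.32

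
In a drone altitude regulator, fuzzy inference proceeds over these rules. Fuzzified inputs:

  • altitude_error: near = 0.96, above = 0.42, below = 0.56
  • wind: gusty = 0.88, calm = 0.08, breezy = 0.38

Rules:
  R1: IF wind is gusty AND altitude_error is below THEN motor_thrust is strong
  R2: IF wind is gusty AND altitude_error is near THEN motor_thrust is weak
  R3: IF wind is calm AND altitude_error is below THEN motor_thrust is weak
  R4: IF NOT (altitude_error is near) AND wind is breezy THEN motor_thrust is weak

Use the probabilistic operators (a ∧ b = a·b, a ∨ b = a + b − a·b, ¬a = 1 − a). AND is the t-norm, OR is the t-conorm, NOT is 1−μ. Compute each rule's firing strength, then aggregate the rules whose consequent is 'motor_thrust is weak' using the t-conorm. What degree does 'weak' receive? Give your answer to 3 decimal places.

R1: gusty=0.88, below=0.56; AND[a·b] → w = 0.4928
R2: gusty=0.88, near=0.96; AND[a·b] → w = 0.8448
R3: calm=0.08, below=0.56; AND[a·b] → w = 0.0448
R4: ¬near=1−0.96=0.04, breezy=0.38; AND[a·b] → w = 0.0152
Rules with consequent 'weak': {R2, R3, R4} → strengths 0.8448, 0.0448, 0.0152
Aggregate via t-conorm [a + b − a·b]: 0.8540

0.854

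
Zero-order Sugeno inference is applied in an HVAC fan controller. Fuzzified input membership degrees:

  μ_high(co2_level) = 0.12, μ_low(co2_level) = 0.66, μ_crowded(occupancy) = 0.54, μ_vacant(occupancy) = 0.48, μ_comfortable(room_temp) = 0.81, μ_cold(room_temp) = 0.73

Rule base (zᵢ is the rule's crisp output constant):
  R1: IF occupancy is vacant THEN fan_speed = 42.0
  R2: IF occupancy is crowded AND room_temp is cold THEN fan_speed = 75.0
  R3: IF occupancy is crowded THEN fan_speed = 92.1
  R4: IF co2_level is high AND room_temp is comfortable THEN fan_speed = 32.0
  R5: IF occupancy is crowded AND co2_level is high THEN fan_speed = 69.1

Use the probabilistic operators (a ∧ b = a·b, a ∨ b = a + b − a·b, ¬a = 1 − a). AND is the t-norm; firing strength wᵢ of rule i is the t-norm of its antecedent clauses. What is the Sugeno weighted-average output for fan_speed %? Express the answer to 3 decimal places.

67.915

R1 (z=42.0): vacant=0.48 → w = 0.4800
R2 (z=75.0): crowded=0.54, cold=0.73; AND[a·b] → w = 0.3942
R3 (z=92.1): crowded=0.54 → w = 0.5400
R4 (z=32.0): high=0.12, comfortable=0.81; AND[a·b] → w = 0.0972
R5 (z=69.1): crowded=0.54, high=0.12; AND[a·b] → w = 0.0648
Weighted average = (0.4800·42.0 + 0.3942·75.0 + 0.5400·92.1 + 0.0972·32.0 + 0.0648·69.1) / (0.4800 + 0.3942 + 0.5400 + 0.0972 + 0.0648)
  = 107.0471 / 1.5762 = 67.915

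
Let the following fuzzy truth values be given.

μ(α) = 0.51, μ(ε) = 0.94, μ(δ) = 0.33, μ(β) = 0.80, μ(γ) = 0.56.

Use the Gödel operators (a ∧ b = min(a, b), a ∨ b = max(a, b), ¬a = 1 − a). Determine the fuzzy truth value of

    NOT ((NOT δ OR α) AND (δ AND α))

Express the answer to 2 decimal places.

NOT δ = 1 − 0.33 = 0.67
NOT δ OR α = max(a, b) on (0.67, 0.51) = 0.67
δ AND α = min(a, b) on (0.33, 0.51) = 0.33
(NOT δ OR α) AND (δ AND α) = min(a, b) on (0.67, 0.33) = 0.33
NOT ((NOT δ OR α) AND (δ AND α)) = 1 − 0.33 = 0.67

0.67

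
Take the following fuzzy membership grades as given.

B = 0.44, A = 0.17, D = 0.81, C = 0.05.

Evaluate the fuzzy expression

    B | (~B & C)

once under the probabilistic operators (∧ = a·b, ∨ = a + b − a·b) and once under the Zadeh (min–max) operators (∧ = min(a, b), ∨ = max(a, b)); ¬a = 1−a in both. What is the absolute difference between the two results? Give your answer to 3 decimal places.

0.016

Under probabilistic:
  ~B = 1 − 0.4400 = 0.5600
  ~B & C = a·b on (0.5600, 0.0500) = 0.0280
  B | (~B & C) = a + b − a·b on (0.4400, 0.0280) = 0.4557
  → value = 0.4557
Under Zadeh (min–max):
  ~B = 1 − 0.44 = 0.56
  ~B & C = min(a, b) on (0.56, 0.05) = 0.05
  B | (~B & C) = max(a, b) on (0.44, 0.05) = 0.44
  → value = 0.4400
|0.4557 − 0.4400| = 0.016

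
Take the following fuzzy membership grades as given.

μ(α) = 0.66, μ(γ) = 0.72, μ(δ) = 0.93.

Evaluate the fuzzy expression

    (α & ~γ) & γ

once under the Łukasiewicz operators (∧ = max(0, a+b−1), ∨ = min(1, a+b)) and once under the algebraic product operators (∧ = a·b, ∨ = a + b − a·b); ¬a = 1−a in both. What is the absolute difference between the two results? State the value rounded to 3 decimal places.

0.133

Under Łukasiewicz:
  ~γ = 1 − 0.72 = 0.28
  α & ~γ = max(0, a+b−1) on (0.66, 0.28) = 0.00
  (α & ~γ) & γ = max(0, a+b−1) on (0.00, 0.72) = 0.00
  → value = 0.0000
Under algebraic product:
  ~γ = 1 − 0.7200 = 0.2800
  α & ~γ = a·b on (0.6600, 0.2800) = 0.1848
  (α & ~γ) & γ = a·b on (0.1848, 0.7200) = 0.1331
  → value = 0.1331
|0.0000 − 0.1331| = 0.133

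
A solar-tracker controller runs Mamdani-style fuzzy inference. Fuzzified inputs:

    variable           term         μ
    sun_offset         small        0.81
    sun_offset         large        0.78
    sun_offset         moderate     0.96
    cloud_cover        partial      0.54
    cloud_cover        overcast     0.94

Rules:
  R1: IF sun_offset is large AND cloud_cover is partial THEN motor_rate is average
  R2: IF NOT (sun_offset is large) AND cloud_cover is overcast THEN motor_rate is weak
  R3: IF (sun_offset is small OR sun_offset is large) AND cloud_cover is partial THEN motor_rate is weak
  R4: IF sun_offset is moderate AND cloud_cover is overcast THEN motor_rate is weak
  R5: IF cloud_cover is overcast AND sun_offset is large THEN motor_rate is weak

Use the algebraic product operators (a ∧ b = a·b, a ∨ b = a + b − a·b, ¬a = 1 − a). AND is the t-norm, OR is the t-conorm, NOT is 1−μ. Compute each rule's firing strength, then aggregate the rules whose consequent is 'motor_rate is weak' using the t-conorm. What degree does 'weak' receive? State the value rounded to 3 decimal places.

R1: large=0.78, partial=0.54; AND[a·b] → w = 0.4212
R2: ¬large=1−0.78=0.22, overcast=0.94; AND[a·b] → w = 0.2068
R3: (small=0.81 OR large=0.78) = 0.9582; AND[a·b] with partial=0.54 → w = 0.5174
R4: moderate=0.96, overcast=0.94; AND[a·b] → w = 0.9024
R5: overcast=0.94, large=0.78; AND[a·b] → w = 0.7332
Rules with consequent 'weak': {R2, R3, R4, R5} → strengths 0.2068, 0.5174, 0.9024, 0.7332
Aggregate via t-conorm [a + b − a·b]: 0.9900

0.990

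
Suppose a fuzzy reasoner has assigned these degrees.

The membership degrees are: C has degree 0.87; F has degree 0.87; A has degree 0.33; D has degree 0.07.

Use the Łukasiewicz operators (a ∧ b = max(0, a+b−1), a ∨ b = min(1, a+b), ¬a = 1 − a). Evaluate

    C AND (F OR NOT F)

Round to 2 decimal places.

0.87

NOT F = 1 − 0.87 = 0.13
F OR NOT F = min(1, a+b) on (0.87, 0.13) = 1.00
C AND (F OR NOT F) = max(0, a+b−1) on (0.87, 1.00) = 0.87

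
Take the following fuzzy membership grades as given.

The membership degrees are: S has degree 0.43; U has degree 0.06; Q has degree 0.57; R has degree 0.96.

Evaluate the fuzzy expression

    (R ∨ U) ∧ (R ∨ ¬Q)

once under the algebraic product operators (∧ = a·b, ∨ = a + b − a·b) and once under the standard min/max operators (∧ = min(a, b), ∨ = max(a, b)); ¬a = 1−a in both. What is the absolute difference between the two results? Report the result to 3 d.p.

0.020

Under algebraic product:
  R ∨ U = a + b − a·b on (0.9600, 0.0600) = 0.9624
  ¬Q = 1 − 0.5700 = 0.4300
  R ∨ ¬Q = a + b − a·b on (0.9600, 0.4300) = 0.9772
  (R ∨ U) ∧ (R ∨ ¬Q) = a·b on (0.9624, 0.9772) = 0.9405
  → value = 0.9405
Under standard min/max:
  R ∨ U = max(a, b) on (0.96, 0.06) = 0.96
  ¬Q = 1 − 0.57 = 0.43
  R ∨ ¬Q = max(a, b) on (0.96, 0.43) = 0.96
  (R ∨ U) ∧ (R ∨ ¬Q) = min(a, b) on (0.96, 0.96) = 0.96
  → value = 0.9600
|0.9405 − 0.9600| = 0.020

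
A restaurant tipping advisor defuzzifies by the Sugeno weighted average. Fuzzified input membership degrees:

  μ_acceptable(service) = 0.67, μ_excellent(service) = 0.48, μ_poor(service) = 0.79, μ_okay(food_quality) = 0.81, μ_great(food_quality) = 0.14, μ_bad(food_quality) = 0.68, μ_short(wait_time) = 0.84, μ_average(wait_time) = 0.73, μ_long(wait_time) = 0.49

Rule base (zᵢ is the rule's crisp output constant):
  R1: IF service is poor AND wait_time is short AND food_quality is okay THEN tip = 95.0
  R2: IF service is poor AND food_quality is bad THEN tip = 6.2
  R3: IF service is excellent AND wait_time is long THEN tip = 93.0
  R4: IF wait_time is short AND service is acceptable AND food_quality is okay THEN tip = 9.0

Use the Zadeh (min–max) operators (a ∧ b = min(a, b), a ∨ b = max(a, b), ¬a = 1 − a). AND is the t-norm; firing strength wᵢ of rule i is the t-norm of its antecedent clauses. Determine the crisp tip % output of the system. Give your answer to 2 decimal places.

49.59

R1 (z=95.0): poor=0.79, short=0.84, okay=0.81; AND[min(a, b)] → w = 0.79
R2 (z=6.2): poor=0.79, bad=0.68; AND[min(a, b)] → w = 0.68
R3 (z=93.0): excellent=0.48, long=0.49; AND[min(a, b)] → w = 0.48
R4 (z=9.0): short=0.84, acceptable=0.67, okay=0.81; AND[min(a, b)] → w = 0.67
Weighted average = (0.79·95.0 + 0.68·6.2 + 0.48·93.0 + 0.67·9.0) / (0.79 + 0.68 + 0.48 + 0.67)
  = 129.9360 / 2.6200 = 49.59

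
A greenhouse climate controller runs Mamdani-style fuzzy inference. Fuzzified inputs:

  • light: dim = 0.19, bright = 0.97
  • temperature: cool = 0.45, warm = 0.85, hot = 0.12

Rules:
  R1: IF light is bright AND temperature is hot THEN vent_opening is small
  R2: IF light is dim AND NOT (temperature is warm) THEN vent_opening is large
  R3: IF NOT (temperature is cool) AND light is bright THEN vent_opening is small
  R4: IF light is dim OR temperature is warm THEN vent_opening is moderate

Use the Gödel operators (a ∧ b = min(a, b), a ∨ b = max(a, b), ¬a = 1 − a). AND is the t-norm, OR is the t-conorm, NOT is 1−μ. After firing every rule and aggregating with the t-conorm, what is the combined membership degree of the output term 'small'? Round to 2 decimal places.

0.55

R1: bright=0.97, hot=0.12; AND[min(a, b)] → w = 0.12
R2: dim=0.19, ¬warm=1−0.85=0.15; AND[min(a, b)] → w = 0.15
R3: ¬cool=1−0.45=0.55, bright=0.97; AND[min(a, b)] → w = 0.55
R4: dim=0.19, warm=0.85; OR[max(a, b)] → w = 0.85
Rules with consequent 'small': {R1, R3} → strengths 0.12, 0.55
Aggregate via t-conorm [max(a, b)]: 0.55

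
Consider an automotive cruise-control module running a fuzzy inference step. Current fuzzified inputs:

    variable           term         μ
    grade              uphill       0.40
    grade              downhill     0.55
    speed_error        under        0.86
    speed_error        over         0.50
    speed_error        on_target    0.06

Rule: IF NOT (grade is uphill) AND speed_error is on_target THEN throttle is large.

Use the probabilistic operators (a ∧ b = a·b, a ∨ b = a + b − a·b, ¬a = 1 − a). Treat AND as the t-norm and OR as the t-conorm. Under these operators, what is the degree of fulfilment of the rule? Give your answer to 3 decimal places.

0.036

firing strength: ¬uphill=1−0.40=0.60, on_target=0.06; AND[a·b] → w = 0.0360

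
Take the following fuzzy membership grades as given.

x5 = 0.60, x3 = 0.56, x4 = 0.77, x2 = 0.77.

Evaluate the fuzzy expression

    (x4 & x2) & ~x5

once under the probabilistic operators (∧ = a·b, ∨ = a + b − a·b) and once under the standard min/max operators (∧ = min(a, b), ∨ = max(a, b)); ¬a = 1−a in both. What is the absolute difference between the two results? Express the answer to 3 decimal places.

Under probabilistic:
  x4 & x2 = a·b on (0.7700, 0.7700) = 0.5929
  ~x5 = 1 − 0.6000 = 0.4000
  (x4 & x2) & ~x5 = a·b on (0.5929, 0.4000) = 0.2372
  → value = 0.2372
Under standard min/max:
  x4 & x2 = min(a, b) on (0.77, 0.77) = 0.77
  ~x5 = 1 − 0.60 = 0.40
  (x4 & x2) & ~x5 = min(a, b) on (0.77, 0.40) = 0.40
  → value = 0.4000
|0.2372 − 0.4000| = 0.163

0.163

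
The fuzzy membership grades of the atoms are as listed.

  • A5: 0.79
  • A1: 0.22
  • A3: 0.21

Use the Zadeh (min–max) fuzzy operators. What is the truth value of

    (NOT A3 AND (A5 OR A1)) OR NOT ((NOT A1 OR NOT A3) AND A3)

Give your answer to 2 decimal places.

NOT A3 = 1 − 0.21 = 0.79
A5 OR A1 = max(a, b) on (0.79, 0.22) = 0.79
NOT A3 AND (A5 OR A1) = min(a, b) on (0.79, 0.79) = 0.79
NOT A1 = 1 − 0.22 = 0.78
NOT A3 = 1 − 0.21 = 0.79
NOT A1 OR NOT A3 = max(a, b) on (0.78, 0.79) = 0.79
(NOT A1 OR NOT A3) AND A3 = min(a, b) on (0.79, 0.21) = 0.21
NOT ((NOT A1 OR NOT A3) AND A3) = 1 − 0.21 = 0.79
(NOT A3 AND (A5 OR A1)) OR NOT ((NOT A1 OR NOT A3) AND A3) = max(a, b) on (0.79, 0.79) = 0.79

0.79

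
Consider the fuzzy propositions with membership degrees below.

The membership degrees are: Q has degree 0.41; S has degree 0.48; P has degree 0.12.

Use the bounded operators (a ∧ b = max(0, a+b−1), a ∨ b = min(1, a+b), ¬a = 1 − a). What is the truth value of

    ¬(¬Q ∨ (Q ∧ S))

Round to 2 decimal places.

0.41

¬Q = 1 − 0.41 = 0.59
Q ∧ S = max(0, a+b−1) on (0.41, 0.48) = 0.00
¬Q ∨ (Q ∧ S) = min(1, a+b) on (0.59, 0.00) = 0.59
¬(¬Q ∨ (Q ∧ S)) = 1 − 0.59 = 0.41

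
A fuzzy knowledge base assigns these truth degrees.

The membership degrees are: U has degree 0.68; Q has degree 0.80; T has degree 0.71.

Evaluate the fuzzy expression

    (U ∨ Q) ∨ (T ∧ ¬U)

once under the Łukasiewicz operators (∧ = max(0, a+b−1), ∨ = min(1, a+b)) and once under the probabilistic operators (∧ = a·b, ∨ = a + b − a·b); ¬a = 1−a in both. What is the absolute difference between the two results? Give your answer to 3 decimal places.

Under Łukasiewicz:
  U ∨ Q = min(1, a+b) on (0.68, 0.80) = 1.00
  ¬U = 1 − 0.68 = 0.32
  T ∧ ¬U = max(0, a+b−1) on (0.71, 0.32) = 0.03
  (U ∨ Q) ∨ (T ∧ ¬U) = min(1, a+b) on (1.00, 0.03) = 1.00
  → value = 1.0000
Under probabilistic:
  U ∨ Q = a + b − a·b on (0.6800, 0.8000) = 0.9360
  ¬U = 1 − 0.6800 = 0.3200
  T ∧ ¬U = a·b on (0.7100, 0.3200) = 0.2272
  (U ∨ Q) ∨ (T ∧ ¬U) = a + b − a·b on (0.9360, 0.2272) = 0.9505
  → value = 0.9505
|1.0000 − 0.9505| = 0.049

0.049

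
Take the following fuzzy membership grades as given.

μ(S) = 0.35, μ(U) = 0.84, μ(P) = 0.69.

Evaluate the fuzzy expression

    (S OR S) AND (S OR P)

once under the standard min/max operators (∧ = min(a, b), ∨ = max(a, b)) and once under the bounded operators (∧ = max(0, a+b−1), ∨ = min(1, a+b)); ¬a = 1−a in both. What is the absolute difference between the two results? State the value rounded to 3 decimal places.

Under standard min/max:
  S OR S = max(a, b) on (0.35, 0.35) = 0.35
  S OR P = max(a, b) on (0.35, 0.69) = 0.69
  (S OR S) AND (S OR P) = min(a, b) on (0.35, 0.69) = 0.35
  → value = 0.3500
Under bounded:
  S OR S = min(1, a+b) on (0.35, 0.35) = 0.70
  S OR P = min(1, a+b) on (0.35, 0.69) = 1.00
  (S OR S) AND (S OR P) = max(0, a+b−1) on (0.70, 1.00) = 0.70
  → value = 0.7000
|0.3500 − 0.7000| = 0.350

0.350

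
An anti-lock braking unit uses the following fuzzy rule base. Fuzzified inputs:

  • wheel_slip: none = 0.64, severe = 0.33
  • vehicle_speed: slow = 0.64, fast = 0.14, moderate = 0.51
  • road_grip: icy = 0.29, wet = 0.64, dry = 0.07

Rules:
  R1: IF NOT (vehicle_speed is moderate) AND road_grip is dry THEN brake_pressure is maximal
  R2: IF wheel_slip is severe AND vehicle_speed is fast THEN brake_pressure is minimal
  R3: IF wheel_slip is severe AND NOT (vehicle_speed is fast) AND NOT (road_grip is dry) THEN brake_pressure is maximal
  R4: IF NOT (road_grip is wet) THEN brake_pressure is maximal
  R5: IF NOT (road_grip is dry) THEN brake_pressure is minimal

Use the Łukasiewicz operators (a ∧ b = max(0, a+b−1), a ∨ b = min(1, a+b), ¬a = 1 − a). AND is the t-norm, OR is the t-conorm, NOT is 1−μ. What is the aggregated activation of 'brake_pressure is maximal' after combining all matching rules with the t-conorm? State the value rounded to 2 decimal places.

R1: ¬moderate=1−0.51=0.49, dry=0.07; AND[max(0, a+b−1)] → w = 0.00
R2: severe=0.33, fast=0.14; AND[max(0, a+b−1)] → w = 0.00
R3: severe=0.33, ¬fast=1−0.14=0.86, ¬dry=1−0.07=0.93; AND[max(0, a+b−1)] → w = 0.12
R4: ¬wet=1−0.64=0.36 → w = 0.36
R5: ¬dry=1−0.07=0.93 → w = 0.93
Rules with consequent 'maximal': {R1, R3, R4} → strengths 0.00, 0.12, 0.36
Aggregate via t-conorm [min(1, a+b)]: 0.48

0.48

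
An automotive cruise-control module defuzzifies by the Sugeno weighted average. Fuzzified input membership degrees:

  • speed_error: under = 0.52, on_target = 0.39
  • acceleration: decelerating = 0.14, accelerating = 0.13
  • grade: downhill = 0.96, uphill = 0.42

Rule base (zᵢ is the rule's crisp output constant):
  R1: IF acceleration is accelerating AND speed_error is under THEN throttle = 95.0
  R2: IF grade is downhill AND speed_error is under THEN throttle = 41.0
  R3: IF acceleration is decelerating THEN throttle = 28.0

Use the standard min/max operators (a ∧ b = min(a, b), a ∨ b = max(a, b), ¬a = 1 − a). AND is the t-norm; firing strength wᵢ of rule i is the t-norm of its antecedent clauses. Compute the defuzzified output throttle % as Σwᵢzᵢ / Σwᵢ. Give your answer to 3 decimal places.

R1 (z=95.0): accelerating=0.13, under=0.52; AND[min(a, b)] → w = 0.13
R2 (z=41.0): downhill=0.96, under=0.52; AND[min(a, b)] → w = 0.52
R3 (z=28.0): decelerating=0.14 → w = 0.14
Weighted average = (0.13·95.0 + 0.52·41.0 + 0.14·28.0) / (0.13 + 0.52 + 0.14)
  = 37.5900 / 0.7900 = 47.582

47.582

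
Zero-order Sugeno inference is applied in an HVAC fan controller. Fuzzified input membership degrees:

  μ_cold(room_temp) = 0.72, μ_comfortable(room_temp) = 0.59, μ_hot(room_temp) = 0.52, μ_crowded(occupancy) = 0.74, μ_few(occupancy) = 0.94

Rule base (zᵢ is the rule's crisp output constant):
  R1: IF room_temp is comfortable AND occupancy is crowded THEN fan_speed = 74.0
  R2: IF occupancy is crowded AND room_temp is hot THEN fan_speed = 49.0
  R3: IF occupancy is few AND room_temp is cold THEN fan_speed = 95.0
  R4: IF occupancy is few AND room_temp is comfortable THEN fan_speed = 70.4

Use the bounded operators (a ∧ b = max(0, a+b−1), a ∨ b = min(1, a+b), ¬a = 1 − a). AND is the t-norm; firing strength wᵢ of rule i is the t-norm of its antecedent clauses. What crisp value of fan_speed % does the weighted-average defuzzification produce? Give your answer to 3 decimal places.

R1 (z=74.0): comfortable=0.59, crowded=0.74; AND[max(0, a+b−1)] → w = 0.33
R2 (z=49.0): crowded=0.74, hot=0.52; AND[max(0, a+b−1)] → w = 0.26
R3 (z=95.0): few=0.94, cold=0.72; AND[max(0, a+b−1)] → w = 0.66
R4 (z=70.4): few=0.94, comfortable=0.59; AND[max(0, a+b−1)] → w = 0.53
Weighted average = (0.33·74.0 + 0.26·49.0 + 0.66·95.0 + 0.53·70.4) / (0.33 + 0.26 + 0.66 + 0.53)
  = 137.1720 / 1.7800 = 77.063

77.063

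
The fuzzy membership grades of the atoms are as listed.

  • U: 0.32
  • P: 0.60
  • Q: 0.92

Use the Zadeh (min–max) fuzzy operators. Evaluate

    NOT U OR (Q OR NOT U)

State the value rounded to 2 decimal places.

NOT U = 1 − 0.32 = 0.68
NOT U = 1 − 0.32 = 0.68
Q OR NOT U = max(a, b) on (0.92, 0.68) = 0.92
NOT U OR (Q OR NOT U) = max(a, b) on (0.68, 0.92) = 0.92

0.92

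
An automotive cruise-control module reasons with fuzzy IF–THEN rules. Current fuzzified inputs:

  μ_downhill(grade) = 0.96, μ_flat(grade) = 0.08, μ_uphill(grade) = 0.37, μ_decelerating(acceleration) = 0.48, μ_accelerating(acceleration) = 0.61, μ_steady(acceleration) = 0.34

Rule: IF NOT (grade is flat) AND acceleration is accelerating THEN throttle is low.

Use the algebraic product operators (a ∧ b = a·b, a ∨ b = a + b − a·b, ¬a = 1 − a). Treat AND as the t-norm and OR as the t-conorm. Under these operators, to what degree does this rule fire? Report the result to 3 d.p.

firing strength: ¬flat=1−0.08=0.92, accelerating=0.61; AND[a·b] → w = 0.5612

0.561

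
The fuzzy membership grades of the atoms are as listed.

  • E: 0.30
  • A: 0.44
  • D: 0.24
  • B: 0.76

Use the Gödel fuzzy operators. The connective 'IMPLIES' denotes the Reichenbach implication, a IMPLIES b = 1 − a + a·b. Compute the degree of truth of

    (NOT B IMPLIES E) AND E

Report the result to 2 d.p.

0.30

NOT B = 1 − 0.76 = 0.24
NOT B IMPLIES E  [Reichenbach: 1 − a + a·b] with a=0.24, b=0.30 → 0.83
(NOT B IMPLIES E) AND E = min(a, b) on (0.83, 0.30) = 0.30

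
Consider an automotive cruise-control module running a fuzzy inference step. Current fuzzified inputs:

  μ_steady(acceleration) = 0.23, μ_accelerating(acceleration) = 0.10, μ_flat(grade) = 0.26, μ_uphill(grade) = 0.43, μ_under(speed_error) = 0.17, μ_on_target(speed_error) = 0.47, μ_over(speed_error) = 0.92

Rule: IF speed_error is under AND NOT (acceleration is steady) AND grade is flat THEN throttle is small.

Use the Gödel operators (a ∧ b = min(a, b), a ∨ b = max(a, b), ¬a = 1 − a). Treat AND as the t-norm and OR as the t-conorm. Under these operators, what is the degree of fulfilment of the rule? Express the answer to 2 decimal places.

firing strength: under=0.17, ¬steady=1−0.23=0.77, flat=0.26; AND[min(a, b)] → w = 0.17

0.17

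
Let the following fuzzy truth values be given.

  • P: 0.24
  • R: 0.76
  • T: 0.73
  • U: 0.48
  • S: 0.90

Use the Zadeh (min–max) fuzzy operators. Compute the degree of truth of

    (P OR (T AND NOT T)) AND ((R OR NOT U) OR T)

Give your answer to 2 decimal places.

NOT T = 1 − 0.73 = 0.27
T AND NOT T = min(a, b) on (0.73, 0.27) = 0.27
P OR (T AND NOT T) = max(a, b) on (0.24, 0.27) = 0.27
NOT U = 1 − 0.48 = 0.52
R OR NOT U = max(a, b) on (0.76, 0.52) = 0.76
(R OR NOT U) OR T = max(a, b) on (0.76, 0.73) = 0.76
(P OR (T AND NOT T)) AND ((R OR NOT U) OR T) = min(a, b) on (0.27, 0.76) = 0.27

0.27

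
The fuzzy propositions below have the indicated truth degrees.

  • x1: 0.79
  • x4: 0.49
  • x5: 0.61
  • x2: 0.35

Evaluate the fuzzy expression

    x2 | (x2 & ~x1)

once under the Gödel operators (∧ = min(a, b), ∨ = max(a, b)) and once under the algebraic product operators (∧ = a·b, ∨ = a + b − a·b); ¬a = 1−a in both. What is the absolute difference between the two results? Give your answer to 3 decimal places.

0.048

Under Gödel:
  ~x1 = 1 − 0.79 = 0.21
  x2 & ~x1 = min(a, b) on (0.35, 0.21) = 0.21
  x2 | (x2 & ~x1) = max(a, b) on (0.35, 0.21) = 0.35
  → value = 0.3500
Under algebraic product:
  ~x1 = 1 − 0.7900 = 0.2100
  x2 & ~x1 = a·b on (0.3500, 0.2100) = 0.0735
  x2 | (x2 & ~x1) = a + b − a·b on (0.3500, 0.0735) = 0.3978
  → value = 0.3978
|0.3500 − 0.3978| = 0.048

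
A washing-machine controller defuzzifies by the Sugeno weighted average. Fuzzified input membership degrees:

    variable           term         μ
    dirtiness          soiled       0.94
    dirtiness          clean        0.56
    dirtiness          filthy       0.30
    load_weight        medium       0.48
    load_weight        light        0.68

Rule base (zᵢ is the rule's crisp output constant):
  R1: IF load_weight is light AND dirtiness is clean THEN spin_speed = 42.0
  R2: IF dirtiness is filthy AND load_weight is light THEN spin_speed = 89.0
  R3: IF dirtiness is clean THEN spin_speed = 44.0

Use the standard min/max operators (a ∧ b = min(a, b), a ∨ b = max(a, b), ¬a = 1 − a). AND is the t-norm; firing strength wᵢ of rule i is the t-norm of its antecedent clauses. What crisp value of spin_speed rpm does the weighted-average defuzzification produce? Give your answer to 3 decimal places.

52.718

R1 (z=42.0): light=0.68, clean=0.56; AND[min(a, b)] → w = 0.56
R2 (z=89.0): filthy=0.30, light=0.68; AND[min(a, b)] → w = 0.30
R3 (z=44.0): clean=0.56 → w = 0.56
Weighted average = (0.56·42.0 + 0.30·89.0 + 0.56·44.0) / (0.56 + 0.30 + 0.56)
  = 74.8600 / 1.4200 = 52.718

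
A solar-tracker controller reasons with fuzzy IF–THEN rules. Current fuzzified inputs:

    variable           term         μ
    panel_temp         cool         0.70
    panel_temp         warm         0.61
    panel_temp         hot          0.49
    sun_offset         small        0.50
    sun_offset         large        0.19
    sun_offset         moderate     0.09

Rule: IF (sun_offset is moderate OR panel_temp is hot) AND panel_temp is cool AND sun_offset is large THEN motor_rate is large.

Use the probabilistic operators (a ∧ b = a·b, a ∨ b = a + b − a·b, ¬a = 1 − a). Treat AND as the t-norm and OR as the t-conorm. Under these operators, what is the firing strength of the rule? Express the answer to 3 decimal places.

firing strength: (moderate=0.09 OR hot=0.49) = 0.5359; AND[a·b] with cool=0.70, large=0.19 → w = 0.0713

0.071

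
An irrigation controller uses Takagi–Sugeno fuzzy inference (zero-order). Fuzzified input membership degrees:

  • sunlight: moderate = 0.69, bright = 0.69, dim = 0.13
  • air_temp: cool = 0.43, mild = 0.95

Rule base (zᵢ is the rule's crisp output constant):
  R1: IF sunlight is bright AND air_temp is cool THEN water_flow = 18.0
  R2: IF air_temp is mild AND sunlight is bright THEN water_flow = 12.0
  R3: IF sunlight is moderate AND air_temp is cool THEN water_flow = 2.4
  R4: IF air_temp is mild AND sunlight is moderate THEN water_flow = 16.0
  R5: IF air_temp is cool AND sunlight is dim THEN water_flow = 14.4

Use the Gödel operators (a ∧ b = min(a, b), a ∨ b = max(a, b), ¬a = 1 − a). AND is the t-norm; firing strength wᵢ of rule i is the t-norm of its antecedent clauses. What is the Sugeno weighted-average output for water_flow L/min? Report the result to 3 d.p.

12.643

R1 (z=18.0): bright=0.69, cool=0.43; AND[min(a, b)] → w = 0.43
R2 (z=12.0): mild=0.95, bright=0.69; AND[min(a, b)] → w = 0.69
R3 (z=2.4): moderate=0.69, cool=0.43; AND[min(a, b)] → w = 0.43
R4 (z=16.0): mild=0.95, moderate=0.69; AND[min(a, b)] → w = 0.69
R5 (z=14.4): cool=0.43, dim=0.13; AND[min(a, b)] → w = 0.13
Weighted average = (0.43·18.0 + 0.69·12.0 + 0.43·2.4 + 0.69·16.0 + 0.13·14.4) / (0.43 + 0.69 + 0.43 + 0.69 + 0.13)
  = 29.9640 / 2.3700 = 12.643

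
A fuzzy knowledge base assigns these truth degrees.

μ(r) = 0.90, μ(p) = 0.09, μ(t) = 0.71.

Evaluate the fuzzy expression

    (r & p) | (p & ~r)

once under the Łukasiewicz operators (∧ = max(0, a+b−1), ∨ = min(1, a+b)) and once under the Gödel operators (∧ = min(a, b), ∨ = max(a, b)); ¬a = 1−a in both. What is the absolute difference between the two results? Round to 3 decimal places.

Under Łukasiewicz:
  r & p = max(0, a+b−1) on (0.90, 0.09) = 0.00
  ~r = 1 − 0.90 = 0.10
  p & ~r = max(0, a+b−1) on (0.09, 0.10) = 0.00
  (r & p) | (p & ~r) = min(1, a+b) on (0.00, 0.00) = 0.00
  → value = 0.0000
Under Gödel:
  r & p = min(a, b) on (0.90, 0.09) = 0.09
  ~r = 1 − 0.90 = 0.10
  p & ~r = min(a, b) on (0.09, 0.10) = 0.09
  (r & p) | (p & ~r) = max(a, b) on (0.09, 0.09) = 0.09
  → value = 0.0900
|0.0000 − 0.0900| = 0.090

0.090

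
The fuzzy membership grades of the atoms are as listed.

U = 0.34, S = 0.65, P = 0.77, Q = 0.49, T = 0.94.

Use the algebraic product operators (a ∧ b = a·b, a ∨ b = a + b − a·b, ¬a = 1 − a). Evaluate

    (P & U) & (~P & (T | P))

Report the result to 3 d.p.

0.059

P & U = a·b on (0.7700, 0.3400) = 0.2618
~P = 1 − 0.7700 = 0.2300
T | P = a + b − a·b on (0.9400, 0.7700) = 0.9862
~P & (T | P) = a·b on (0.2300, 0.9862) = 0.2268
(P & U) & (~P & (T | P)) = a·b on (0.2618, 0.2268) = 0.0594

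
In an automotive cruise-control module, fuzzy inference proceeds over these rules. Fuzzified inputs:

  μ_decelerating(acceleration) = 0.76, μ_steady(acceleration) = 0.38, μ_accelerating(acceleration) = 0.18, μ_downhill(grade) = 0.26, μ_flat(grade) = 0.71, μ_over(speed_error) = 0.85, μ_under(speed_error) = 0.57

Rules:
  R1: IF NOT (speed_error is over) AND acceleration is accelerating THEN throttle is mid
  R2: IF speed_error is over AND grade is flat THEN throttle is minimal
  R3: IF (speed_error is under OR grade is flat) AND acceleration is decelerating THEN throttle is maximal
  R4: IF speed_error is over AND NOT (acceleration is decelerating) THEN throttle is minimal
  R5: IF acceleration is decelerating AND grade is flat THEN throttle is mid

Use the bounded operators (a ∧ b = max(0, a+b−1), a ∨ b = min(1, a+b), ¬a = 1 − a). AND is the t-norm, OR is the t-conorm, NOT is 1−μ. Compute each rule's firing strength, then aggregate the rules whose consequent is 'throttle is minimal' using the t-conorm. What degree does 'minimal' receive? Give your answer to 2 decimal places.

R1: ¬over=1−0.85=0.15, accelerating=0.18; AND[max(0, a+b−1)] → w = 0.00
R2: over=0.85, flat=0.71; AND[max(0, a+b−1)] → w = 0.56
R3: (under=0.57 OR flat=0.71) = 1.00; AND[max(0, a+b−1)] with decelerating=0.76 → w = 0.76
R4: over=0.85, ¬decelerating=1−0.76=0.24; AND[max(0, a+b−1)] → w = 0.09
R5: decelerating=0.76, flat=0.71; AND[max(0, a+b−1)] → w = 0.47
Rules with consequent 'minimal': {R2, R4} → strengths 0.56, 0.09
Aggregate via t-conorm [min(1, a+b)]: 0.65

0.65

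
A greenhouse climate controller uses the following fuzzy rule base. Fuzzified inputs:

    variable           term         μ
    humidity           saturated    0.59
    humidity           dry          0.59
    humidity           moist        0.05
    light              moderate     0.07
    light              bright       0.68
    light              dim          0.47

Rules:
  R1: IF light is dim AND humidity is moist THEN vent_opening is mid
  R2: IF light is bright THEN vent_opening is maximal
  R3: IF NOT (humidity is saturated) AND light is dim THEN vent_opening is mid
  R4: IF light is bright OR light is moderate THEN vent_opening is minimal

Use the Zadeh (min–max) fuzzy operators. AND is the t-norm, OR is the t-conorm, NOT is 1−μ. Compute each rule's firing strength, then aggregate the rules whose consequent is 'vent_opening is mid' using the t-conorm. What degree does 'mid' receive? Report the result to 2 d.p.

0.41

R1: dim=0.47, moist=0.05; AND[min(a, b)] → w = 0.05
R2: bright=0.68 → w = 0.68
R3: ¬saturated=1−0.59=0.41, dim=0.47; AND[min(a, b)] → w = 0.41
R4: bright=0.68, moderate=0.07; OR[max(a, b)] → w = 0.68
Rules with consequent 'mid': {R1, R3} → strengths 0.05, 0.41
Aggregate via t-conorm [max(a, b)]: 0.41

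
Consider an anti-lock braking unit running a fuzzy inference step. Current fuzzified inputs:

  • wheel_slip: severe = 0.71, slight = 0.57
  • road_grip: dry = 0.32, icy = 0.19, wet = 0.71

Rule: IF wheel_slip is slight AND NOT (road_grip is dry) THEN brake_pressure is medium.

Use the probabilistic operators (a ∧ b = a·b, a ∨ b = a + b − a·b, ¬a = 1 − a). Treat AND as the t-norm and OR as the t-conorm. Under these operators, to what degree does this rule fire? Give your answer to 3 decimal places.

firing strength: slight=0.57, ¬dry=1−0.32=0.68; AND[a·b] → w = 0.3876

0.388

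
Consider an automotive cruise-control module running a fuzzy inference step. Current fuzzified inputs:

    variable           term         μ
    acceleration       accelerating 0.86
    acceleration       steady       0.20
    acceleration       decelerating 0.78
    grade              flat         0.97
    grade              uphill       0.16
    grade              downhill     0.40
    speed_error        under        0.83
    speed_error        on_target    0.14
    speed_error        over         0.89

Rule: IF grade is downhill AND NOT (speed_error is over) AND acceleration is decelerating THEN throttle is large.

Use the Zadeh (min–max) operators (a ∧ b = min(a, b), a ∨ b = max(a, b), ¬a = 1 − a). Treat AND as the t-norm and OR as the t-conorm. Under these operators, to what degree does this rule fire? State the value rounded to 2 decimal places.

firing strength: downhill=0.40, ¬over=1−0.89=0.11, decelerating=0.78; AND[min(a, b)] → w = 0.11

0.11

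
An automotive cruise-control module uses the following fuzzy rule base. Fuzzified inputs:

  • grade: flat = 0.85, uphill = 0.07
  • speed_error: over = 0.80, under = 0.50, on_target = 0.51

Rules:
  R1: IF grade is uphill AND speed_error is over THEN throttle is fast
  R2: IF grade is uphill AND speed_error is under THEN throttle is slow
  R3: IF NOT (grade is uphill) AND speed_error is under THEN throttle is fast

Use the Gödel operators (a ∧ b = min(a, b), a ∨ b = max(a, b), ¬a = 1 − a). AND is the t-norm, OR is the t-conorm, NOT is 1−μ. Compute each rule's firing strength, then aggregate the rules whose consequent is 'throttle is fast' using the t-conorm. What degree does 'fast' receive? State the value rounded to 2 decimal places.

0.50

R1: uphill=0.07, over=0.80; AND[min(a, b)] → w = 0.07
R2: uphill=0.07, under=0.50; AND[min(a, b)] → w = 0.07
R3: ¬uphill=1−0.07=0.93, under=0.50; AND[min(a, b)] → w = 0.50
Rules with consequent 'fast': {R1, R3} → strengths 0.07, 0.50
Aggregate via t-conorm [max(a, b)]: 0.50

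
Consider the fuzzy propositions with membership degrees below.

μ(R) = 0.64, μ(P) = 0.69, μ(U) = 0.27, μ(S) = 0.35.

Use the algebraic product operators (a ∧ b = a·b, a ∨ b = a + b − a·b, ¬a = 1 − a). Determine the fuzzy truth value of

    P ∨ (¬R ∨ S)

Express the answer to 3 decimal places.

¬R = 1 − 0.6400 = 0.3600
¬R ∨ S = a + b − a·b on (0.3600, 0.3500) = 0.5840
P ∨ (¬R ∨ S) = a + b − a·b on (0.6900, 0.5840) = 0.8710

0.871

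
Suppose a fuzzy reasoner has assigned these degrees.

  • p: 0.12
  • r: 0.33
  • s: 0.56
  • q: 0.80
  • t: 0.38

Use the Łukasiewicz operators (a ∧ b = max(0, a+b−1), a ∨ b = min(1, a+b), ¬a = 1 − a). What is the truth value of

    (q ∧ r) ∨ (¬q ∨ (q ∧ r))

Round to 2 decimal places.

0.46

q ∧ r = max(0, a+b−1) on (0.80, 0.33) = 0.13
¬q = 1 − 0.80 = 0.20
q ∧ r = max(0, a+b−1) on (0.80, 0.33) = 0.13
¬q ∨ (q ∧ r) = min(1, a+b) on (0.20, 0.13) = 0.33
(q ∧ r) ∨ (¬q ∨ (q ∧ r)) = min(1, a+b) on (0.13, 0.33) = 0.46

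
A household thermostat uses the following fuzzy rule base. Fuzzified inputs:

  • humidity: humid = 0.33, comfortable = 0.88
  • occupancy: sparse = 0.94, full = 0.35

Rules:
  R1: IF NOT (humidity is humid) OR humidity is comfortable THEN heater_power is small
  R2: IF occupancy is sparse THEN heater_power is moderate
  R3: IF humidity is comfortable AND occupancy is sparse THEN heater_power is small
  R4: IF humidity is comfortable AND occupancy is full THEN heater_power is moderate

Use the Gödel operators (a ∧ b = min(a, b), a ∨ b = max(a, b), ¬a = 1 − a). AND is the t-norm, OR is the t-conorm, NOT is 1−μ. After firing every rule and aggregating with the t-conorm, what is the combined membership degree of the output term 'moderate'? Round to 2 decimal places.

0.94

R1: ¬humid=1−0.33=0.67, comfortable=0.88; OR[max(a, b)] → w = 0.88
R2: sparse=0.94 → w = 0.94
R3: comfortable=0.88, sparse=0.94; AND[min(a, b)] → w = 0.88
R4: comfortable=0.88, full=0.35; AND[min(a, b)] → w = 0.35
Rules with consequent 'moderate': {R2, R4} → strengths 0.94, 0.35
Aggregate via t-conorm [max(a, b)]: 0.94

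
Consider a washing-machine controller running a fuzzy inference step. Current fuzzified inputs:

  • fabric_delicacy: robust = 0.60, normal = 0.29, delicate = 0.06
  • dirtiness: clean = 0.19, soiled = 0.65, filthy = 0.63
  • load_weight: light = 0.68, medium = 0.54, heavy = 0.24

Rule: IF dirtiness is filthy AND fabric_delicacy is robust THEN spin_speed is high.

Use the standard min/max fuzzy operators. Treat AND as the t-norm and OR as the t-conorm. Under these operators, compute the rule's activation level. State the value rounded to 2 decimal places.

0.60

firing strength: filthy=0.63, robust=0.60; AND[min(a, b)] → w = 0.60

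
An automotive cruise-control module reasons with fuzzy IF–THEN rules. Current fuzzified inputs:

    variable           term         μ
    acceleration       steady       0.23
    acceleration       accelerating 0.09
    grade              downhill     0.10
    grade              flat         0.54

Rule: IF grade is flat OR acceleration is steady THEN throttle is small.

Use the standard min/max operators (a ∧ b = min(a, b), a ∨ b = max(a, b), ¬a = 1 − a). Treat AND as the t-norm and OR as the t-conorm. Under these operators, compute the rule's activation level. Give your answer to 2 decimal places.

0.54

firing strength: flat=0.54, steady=0.23; OR[max(a, b)] → w = 0.54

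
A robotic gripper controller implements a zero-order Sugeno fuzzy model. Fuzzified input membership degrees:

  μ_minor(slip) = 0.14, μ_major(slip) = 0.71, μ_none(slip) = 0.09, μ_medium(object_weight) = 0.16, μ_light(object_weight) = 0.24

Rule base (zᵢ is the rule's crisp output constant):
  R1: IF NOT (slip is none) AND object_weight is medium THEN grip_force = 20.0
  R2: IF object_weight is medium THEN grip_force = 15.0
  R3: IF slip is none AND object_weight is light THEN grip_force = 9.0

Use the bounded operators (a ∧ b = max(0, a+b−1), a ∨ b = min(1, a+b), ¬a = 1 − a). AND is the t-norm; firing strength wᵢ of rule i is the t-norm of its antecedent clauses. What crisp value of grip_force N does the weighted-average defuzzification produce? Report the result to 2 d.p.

R1 (z=20.0): ¬none=1−0.09=0.91, medium=0.16; AND[max(0, a+b−1)] → w = 0.07
R2 (z=15.0): medium=0.16 → w = 0.16
R3 (z=9.0): none=0.09, light=0.24; AND[max(0, a+b−1)] → w = 0.00
Weighted average = (0.07·20.0 + 0.16·15.0 + 0.00·9.0) / (0.07 + 0.16 + 0.00)
  = 3.8000 / 0.2300 = 16.52

16.52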